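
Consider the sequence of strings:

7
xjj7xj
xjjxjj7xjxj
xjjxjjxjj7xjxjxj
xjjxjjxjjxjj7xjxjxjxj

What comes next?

Every step adds xjj to the front and xj to the end of the previous string.
One more step from xjjxjjxjjxjj7xjxjxjxj gives the answer.

xjjxjjxjjxjjxjj7xjxjxjxjxj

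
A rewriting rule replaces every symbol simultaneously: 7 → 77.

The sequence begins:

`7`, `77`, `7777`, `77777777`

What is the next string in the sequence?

7777777777777777

Apply φ to 77777777 symbol by symbol: 7→77, 7→77, 7→77, 7→77, 7→77, 7→77, 7→77, 7→77; joined: 77 77 77 77 77 77 77 77.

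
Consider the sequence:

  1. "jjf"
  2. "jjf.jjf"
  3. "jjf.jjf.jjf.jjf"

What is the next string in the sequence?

jjf.jjf.jjf.jjf.jjf.jjf.jjf.jjf

Every step duplicates the string with '.' between the halves.
One more doubling of jjf.jjf.jjf.jjf gives the answer.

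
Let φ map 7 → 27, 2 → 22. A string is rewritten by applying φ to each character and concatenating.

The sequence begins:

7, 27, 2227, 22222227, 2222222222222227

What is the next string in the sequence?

Replace each of the 16 characters of 2222222222222227 in place — 22 22 22 22 22 22 22 22 22 22 22 22 22 22 22 27 — and concatenate.

22222222222222222222222222222227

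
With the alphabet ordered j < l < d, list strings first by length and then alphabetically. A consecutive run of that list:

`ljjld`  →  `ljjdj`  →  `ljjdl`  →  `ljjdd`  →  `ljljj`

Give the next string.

ljljl

Find the rightmost character of ljljj below d, bump it to the next letter, and reset everything to its right to j.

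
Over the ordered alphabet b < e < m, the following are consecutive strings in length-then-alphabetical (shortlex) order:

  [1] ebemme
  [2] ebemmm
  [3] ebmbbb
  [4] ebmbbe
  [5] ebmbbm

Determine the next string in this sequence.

ebmbeb

Find the rightmost character of ebmbbm below m, bump it to the next letter, and reset everything to its right to b.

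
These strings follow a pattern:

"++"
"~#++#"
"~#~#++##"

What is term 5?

Every step adds ~# to the front and # to the end of the previous string.
From ~#~#++##, 2 further steps: ~#~#++## → ~#~#~#++### → (answer).

~#~#~#~#++####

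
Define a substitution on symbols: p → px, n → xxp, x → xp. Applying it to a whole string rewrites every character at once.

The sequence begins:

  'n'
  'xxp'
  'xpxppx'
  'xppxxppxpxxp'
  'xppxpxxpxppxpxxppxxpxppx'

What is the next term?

φ(xppxpxxpxppxpxxppxxpxppx) expands symbol-by-symbol to xp px px xp px xp xp px xp px px xp px xp xp px px xp xp px xp px px xp; joining the 24 pieces gives the next term.

xppxpxxppxxpxppxxppxpxxppxxpxppxpxxpxppxxppxpxxp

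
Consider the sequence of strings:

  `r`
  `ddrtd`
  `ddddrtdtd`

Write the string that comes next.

ddddddrtdtdtd

s(k+1) = dd·s(k)·td, so each term gains dd as a prefix and td as a suffix.
So the next term is dd·ddddrtdtd·td.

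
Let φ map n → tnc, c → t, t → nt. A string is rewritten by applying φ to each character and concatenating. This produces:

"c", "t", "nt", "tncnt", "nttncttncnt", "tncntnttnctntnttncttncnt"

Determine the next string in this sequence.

nttncttncnttncntnttnctnttncnttncntnttnctntnttncttncnt

Replace each of the 24 characters of tncntnttnctntnttncttncnt in place — nt tnc t tnc nt tnc nt nt tnc t nt tnc nt tnc nt nt tnc t nt nt tnc t tnc nt — and concatenate.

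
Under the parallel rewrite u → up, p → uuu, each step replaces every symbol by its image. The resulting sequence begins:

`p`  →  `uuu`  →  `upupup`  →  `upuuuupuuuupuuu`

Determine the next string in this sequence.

φ(upuuuupuuuupuuu) expands symbol-by-symbol to up uuu up up up up uuu up up up up uuu up up up; joining the 15 pieces gives the next term.

upuuuupupupupuuuupupupupuuuupupup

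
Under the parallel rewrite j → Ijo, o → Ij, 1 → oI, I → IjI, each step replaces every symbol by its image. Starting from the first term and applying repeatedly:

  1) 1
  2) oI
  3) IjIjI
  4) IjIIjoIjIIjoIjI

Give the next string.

Applying the rule to each of the 15 symbols of IjIIjoIjIIjoIjI gives the pieces IjI Ijo IjI IjI Ijo Ij IjI Ijo IjI IjI Ijo Ij IjI Ijo IjI, which concatenate to the answer.

IjIIjoIjIIjIIjoIjIjIIjoIjIIjIIjoIjIjIIjoIjI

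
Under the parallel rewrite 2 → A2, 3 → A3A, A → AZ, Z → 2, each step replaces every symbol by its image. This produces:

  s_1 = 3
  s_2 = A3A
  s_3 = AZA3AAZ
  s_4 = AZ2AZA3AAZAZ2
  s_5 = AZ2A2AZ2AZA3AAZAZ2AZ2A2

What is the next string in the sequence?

AZ2A2AZA2AZ2A2AZ2AZA3AAZAZ2AZ2A2AZ2A2AZA2

Replace each of the 23 characters of AZ2A2AZ2AZA3AAZAZ2AZ2A2 in place — AZ 2 A2 AZ A2 AZ 2 A2 AZ 2 AZ A3A AZ AZ 2 AZ 2 A2 AZ 2 A2 AZ A2 — and concatenate.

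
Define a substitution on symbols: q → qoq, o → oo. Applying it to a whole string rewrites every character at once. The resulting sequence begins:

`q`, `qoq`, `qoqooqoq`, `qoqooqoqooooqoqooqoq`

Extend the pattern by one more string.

Rewriting the 20 symbols of qoqooqoqooooqoqooqoq one by one yields qoq oo qoq oo oo qoq oo qoq oo oo oo oo qoq oo qoq oo oo qoq oo qoq; concatenated:

qoqooqoqooooqoqooqoqooooooooqoqooqoqooooqoqooqoq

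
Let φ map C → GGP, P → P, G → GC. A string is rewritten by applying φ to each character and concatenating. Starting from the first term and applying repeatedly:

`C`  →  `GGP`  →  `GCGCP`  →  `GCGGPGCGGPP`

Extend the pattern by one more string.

Rewriting each symbol of GCGGPGCGGPP: G→GC, C→GGP, G→GC, G→GC, P→P, G→GC, C→GGP, G→GC, G→GC, P→P, P→P, which concatenates to GC GGP GC GC P GC GGP GC GC P P.

GCGGPGCGCPGCGGPGCGCPP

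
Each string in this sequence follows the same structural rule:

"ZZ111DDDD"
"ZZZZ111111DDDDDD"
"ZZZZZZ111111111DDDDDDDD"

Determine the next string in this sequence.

ZZZZZZZZ111111111111DDDDDDDDDD

Each string has the form Z^{2n} 1^{3n} D^{2n+2} (n = 1, 2, …).
At n = 4 the blocks have lengths 8, 12, 10.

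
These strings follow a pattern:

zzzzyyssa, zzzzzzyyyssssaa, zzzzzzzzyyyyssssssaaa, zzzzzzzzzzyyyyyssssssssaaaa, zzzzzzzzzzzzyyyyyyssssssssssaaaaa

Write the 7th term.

Term n consists of 2n+2 z's, followed by n+1 y's, followed by 2n s's, followed by n a's (n = 1, 2, …).
Setting n = 7 gives 16, 8, 14, 7 characters in each block.

zzzzzzzzzzzzzzzzyyyyyyyyssssssssssssssaaaaaaa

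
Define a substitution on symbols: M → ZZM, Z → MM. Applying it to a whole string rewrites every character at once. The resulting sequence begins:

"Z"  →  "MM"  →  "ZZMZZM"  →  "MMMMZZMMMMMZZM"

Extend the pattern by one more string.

Replace each of the 14 characters of MMMMZZMMMMMZZM in place — ZZM ZZM ZZM ZZM MM MM ZZM ZZM ZZM ZZM ZZM MM MM ZZM — and concatenate.

ZZMZZMZZMZZMMMMMZZMZZMZZMZZMZZMMMMMZZM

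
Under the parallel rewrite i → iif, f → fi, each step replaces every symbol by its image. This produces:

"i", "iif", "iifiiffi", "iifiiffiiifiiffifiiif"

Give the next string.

iifiiffiiifiiffifiiifiifiiffiiifiiffifiiiffiiifiifiiffi

Applying the rule to each of the 21 symbols of iifiiffiiifiiffifiiif gives the pieces iif iif fi iif iif fi fi iif iif iif fi iif iif fi fi iif fi iif iif iif fi, which concatenate to the answer.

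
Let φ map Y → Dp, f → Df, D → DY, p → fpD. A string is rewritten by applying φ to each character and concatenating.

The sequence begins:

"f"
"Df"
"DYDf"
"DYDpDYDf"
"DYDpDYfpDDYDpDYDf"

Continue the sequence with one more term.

Replace each of the 17 characters of DYDpDYfpDDYDpDYDf in place — DY Dp DY fpD DY Dp Df fpD DY DY Dp DY fpD DY Dp DY Df — and concatenate.

DYDpDYfpDDYDpDffpDDYDYDpDYfpDDYDpDYDf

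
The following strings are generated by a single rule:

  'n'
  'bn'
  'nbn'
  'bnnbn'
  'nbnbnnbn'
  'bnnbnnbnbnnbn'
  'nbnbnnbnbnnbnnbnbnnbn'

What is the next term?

bnnbnnbnbnnbnnbnbnnbnbnnbnnbnbnnbn

Each term (from the third on) is the two preceding terms concatenated in order: term 3 = n·bn = nbn.
So term 8 is bnnbnnbnbnnbn·nbnbnnbnbnnbnnbnbnnbn.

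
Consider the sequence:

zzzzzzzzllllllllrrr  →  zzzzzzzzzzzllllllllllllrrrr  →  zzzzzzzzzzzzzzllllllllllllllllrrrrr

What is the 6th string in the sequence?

Term n consists of 3n+2 z's, followed by 4n l's, followed by n+1 r's, where the shown terms are n = 2, 3, 4.
At n = 7 the blocks have lengths 23, 28, 8.

zzzzzzzzzzzzzzzzzzzzzzzllllllllllllllllllllllllllllrrrrrrrr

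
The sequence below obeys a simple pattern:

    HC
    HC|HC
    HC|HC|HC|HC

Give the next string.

HC|HC|HC|HC|HC|HC|HC|HC

Every step duplicates the string with '|' between the halves.
So the next term is two copies of HC|HC|HC|HC with '|' between the halves.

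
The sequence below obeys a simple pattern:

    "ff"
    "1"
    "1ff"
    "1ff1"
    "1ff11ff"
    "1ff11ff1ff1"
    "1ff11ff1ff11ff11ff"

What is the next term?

1ff11ff1ff11ff11ff1ff11ff1ff1

Each term (from the third on) is the previous term followed by the one before it: term 3 = 1·ff = 1ff.
The next term joins 1ff11ff1ff11ff11ff and 1ff11ff1ff1.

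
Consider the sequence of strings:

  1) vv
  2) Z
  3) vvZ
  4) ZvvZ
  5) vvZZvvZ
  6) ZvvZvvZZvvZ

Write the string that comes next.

Each term (from the third on) is the two preceding terms concatenated in order: term 3 = vv·Z = vvZ.
Continuing: vvZZvvZ · ZvvZvvZZvvZ gives term 7.

vvZZvvZZvvZvvZZvvZ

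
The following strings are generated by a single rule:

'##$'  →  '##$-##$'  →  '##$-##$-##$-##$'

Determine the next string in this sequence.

Each string is two copies of the previous one joined by '-'.
Doubling ##$-##$-##$-##$ with '-' between the halves:

##$-##$-##$-##$-##$-##$-##$-##$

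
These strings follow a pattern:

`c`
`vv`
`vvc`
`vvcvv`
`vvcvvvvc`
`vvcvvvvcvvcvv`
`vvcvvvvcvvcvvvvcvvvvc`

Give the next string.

vvcvvvvcvvcvvvvcvvvvcvvcvvvvcvvcvv

This is a Fibonacci-style word recurrence s(k) = s(k−1)·s(k−2): e.g. vv·c = vvc.
Continuing: vvcvvvvcvvcvvvvcvvvvc · vvcvvvvcvvcvv gives term 8.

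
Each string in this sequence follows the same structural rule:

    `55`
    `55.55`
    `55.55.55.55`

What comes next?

55.55.55.55.55.55.55.55

Each string is two copies of the previous one joined by '.'.
One more doubling of 55.55.55.55 gives the answer.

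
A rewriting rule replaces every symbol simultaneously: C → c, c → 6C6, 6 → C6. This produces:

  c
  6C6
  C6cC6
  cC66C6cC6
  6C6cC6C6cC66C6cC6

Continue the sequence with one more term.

φ(6C6cC6C6cC66C6cC6) expands symbol-by-symbol to C6 c C6 6C6 c C6 c C6 6C6 c C6 C6 c C6 6C6 c C6; joining the 17 pieces gives the next term.

C6cC66C6cC6cC66C6cC6C6cC66C6cC6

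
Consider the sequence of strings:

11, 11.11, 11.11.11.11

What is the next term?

Each string is two copies of the previous one joined by '.'.
Doubling 11.11.11.11 with '.' between the halves:

11.11.11.11.11.11.11.11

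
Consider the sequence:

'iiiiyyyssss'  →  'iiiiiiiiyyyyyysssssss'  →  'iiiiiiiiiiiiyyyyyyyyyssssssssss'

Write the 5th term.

Reading off run lengths: i runs 4, 8, 12; y runs 3, 6, 9; s runs 4, 7, 10 — each is linear in n (n = 1, 2, …).
Setting n = 5 gives 20, 15, 16 characters in each block.

iiiiiiiiiiiiiiiiiiiiyyyyyyyyyyyyyyyssssssssssssssss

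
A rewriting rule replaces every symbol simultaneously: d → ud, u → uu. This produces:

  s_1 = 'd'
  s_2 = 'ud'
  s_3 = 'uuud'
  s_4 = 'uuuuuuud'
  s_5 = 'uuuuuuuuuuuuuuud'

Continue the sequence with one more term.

uuuuuuuuuuuuuuuuuuuuuuuuuuuuuuud

Applying the rule to each of the 16 symbols of uuuuuuuuuuuuuuud gives the pieces uu uu uu uu uu uu uu uu uu uu uu uu uu uu uu ud, which concatenate to the answer.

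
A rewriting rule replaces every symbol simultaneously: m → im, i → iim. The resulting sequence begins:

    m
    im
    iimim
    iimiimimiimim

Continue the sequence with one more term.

Replace each of the 13 characters of iimiimimiimim in place — iim iim im iim iim im iim im iim iim im iim im — and concatenate.

iimiimimiimiimimiimimiimiimimiimim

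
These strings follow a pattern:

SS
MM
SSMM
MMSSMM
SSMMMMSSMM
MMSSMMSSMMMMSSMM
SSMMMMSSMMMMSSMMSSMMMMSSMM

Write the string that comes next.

MMSSMMSSMMMMSSMMSSMMMMSSMMMMSSMMSSMMMMSSMM

From term 3 onward, concatenate the second-to-last term with the last: SS·MM = SSMM, MM·SSMM = MMSSMM, …
The next term joins MMSSMMSSMMMMSSMM and SSMMMMSSMMMMSSMMSSMMMMSSMM.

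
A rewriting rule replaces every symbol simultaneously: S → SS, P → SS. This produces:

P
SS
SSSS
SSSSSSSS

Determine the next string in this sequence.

Apply φ to SSSSSSSS symbol by symbol: S→SS, S→SS, S→SS, S→SS, S→SS, S→SS, S→SS, S→SS; joined: SS SS SS SS SS SS SS SS.

SSSSSSSSSSSSSSSS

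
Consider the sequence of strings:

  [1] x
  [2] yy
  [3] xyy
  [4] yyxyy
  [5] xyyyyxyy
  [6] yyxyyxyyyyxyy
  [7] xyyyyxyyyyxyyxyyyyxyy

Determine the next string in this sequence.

From term 3 onward, concatenate the second-to-last term with the last: x·yy = xyy, yy·xyy = yyxyy, …
The next term joins yyxyyxyyyyxyy and xyyyyxyyyyxyyxyyyyxyy.

yyxyyxyyyyxyyxyyyyxyyyyxyyxyyyyxyy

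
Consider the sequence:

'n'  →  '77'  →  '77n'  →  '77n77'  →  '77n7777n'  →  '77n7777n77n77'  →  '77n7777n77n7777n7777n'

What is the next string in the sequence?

Each term (from the third on) is the previous term followed by the one before it: term 3 = 77·n = 77n.
So term 8 is 77n7777n77n7777n7777n·77n7777n77n77.

77n7777n77n7777n7777n77n7777n77n77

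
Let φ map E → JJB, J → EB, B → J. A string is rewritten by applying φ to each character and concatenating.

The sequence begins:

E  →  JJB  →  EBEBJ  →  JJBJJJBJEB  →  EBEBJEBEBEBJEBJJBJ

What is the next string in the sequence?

JJBJJJBJEBJJBJJJBJJJBJEBJJBJEBEBJEB

Replace each of the 18 characters of EBEBJEBEBEBJEBJJBJ in place — JJB J JJB J EB JJB J JJB J JJB J EB JJB J EB EB J EB — and concatenate.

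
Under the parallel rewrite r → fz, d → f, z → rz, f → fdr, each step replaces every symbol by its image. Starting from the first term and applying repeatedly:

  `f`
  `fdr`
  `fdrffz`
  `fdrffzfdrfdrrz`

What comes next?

Rewriting the 14 symbols of fdrffzfdrfdrrz one by one yields fdr f fz fdr fdr rz fdr f fz fdr f fz fz rz; concatenated:

fdrffzfdrfdrrzfdrffzfdrffzfzrz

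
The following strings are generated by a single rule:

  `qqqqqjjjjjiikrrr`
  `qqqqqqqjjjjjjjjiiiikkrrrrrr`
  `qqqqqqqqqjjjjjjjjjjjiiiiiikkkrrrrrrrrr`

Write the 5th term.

Each string has the form q^{2n+3} j^{3n+2} i^{2n} k^{n} r^{3n} (n = 1, 2, …).
At n = 5 the blocks have lengths 13, 17, 10, 5, 15.

qqqqqqqqqqqqqjjjjjjjjjjjjjjjjjiiiiiiiiiikkkkkrrrrrrrrrrrrrrr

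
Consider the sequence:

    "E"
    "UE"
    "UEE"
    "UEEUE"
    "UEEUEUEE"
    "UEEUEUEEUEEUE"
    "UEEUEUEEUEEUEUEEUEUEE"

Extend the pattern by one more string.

This is a Fibonacci-style word recurrence s(k) = s(k−1)·s(k−2): e.g. UE·E = UEE.
The next term joins UEEUEUEEUEEUEUEEUEUEE and UEEUEUEEUEEUE.

UEEUEUEEUEEUEUEEUEUEEUEEUEUEEUEEUE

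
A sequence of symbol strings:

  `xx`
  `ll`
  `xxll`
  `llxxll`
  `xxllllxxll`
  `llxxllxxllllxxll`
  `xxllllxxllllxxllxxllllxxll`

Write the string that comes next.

llxxllxxllllxxllxxllllxxllllxxllxxllllxxll

This is a Fibonacci-style word recurrence s(k) = s(k−2)·s(k−1): e.g. xx·ll = xxll.
The next term joins llxxllxxllllxxll and xxllllxxllllxxllxxllllxxll.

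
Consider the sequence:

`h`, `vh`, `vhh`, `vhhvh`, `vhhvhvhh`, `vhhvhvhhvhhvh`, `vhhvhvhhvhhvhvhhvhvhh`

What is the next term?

vhhvhvhhvhhvhvhhvhvhhvhhvhvhhvhhvh

Each term (from the third on) is the previous term followed by the one before it: term 3 = vh·h = vhh.
Continuing: vhhvhvhhvhhvhvhhvhvhh · vhhvhvhhvhhvh gives term 8.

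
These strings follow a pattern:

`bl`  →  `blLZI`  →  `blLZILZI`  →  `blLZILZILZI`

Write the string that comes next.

blLZILZILZILZI

Each term is the previous one with LZI appended.
So the next term is blLZILZILZI·LZI.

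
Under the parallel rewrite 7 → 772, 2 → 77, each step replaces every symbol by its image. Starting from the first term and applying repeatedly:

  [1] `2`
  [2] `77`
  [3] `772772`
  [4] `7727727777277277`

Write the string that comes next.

77277277772772777727727727727777277277772772

Applying the rule to each of the 16 symbols of 7727727777277277 gives the pieces 772 772 77 772 772 77 772 772 772 772 77 772 772 77 772 772, which concatenate to the answer.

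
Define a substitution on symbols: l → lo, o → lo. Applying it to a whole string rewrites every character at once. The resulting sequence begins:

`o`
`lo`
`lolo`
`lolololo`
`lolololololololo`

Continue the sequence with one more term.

Rewriting the 16 symbols of lolololololololo one by one yields lo lo lo lo lo lo lo lo lo lo lo lo lo lo lo lo; concatenated:

lolololololololololololololololo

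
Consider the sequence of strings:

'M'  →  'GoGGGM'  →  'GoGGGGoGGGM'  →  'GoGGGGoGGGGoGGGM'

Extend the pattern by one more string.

GoGGGGoGGGGoGGGGoGGGM

Each term is the previous one with GoGGG prepended.
So the next term is GoGGG·GoGGGGoGGGGoGGGM.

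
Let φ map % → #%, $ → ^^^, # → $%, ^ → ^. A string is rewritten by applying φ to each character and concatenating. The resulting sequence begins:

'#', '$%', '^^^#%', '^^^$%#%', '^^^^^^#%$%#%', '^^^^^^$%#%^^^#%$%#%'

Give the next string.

φ(^^^^^^$%#%^^^#%$%#%) expands symbol-by-symbol to ^ ^ ^ ^ ^ ^ ^^^ #% $% #% ^ ^ ^ $% #% ^^^ #% $% #%; joining the 19 pieces gives the next term.

^^^^^^^^^#%$%#%^^^$%#%^^^#%$%#%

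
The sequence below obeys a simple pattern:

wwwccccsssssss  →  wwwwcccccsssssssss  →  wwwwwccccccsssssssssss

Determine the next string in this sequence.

Reading off run lengths: w runs 3, 4, 5; c runs 4, 5, 6; s runs 7, 9, 11 — each is linear in n, where the shown terms are n = 3, 4, 5.
Setting n = 6 gives 6, 7, 13 characters in each block.

wwwwwwcccccccsssssssssssss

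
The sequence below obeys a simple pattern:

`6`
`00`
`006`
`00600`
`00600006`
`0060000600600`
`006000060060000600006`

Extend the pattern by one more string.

From term 3 onward, concatenate the last term with the second-to-last: 00·6 = 006, 006·00 = 00600, …
The next term joins 006000060060000600006 and 0060000600600.

0060000600600006000060060000600600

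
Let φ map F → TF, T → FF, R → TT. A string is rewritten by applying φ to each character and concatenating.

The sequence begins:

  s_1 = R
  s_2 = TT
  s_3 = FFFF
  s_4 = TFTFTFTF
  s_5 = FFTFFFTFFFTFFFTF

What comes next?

TFTFFFTFTFTFFFTFTFTFFFTFTFTFFFTF

Applying the rule to each of the 16 symbols of FFTFFFTFFFTFFFTF gives the pieces TF TF FF TF TF TF FF TF TF TF FF TF TF TF FF TF, which concatenate to the answer.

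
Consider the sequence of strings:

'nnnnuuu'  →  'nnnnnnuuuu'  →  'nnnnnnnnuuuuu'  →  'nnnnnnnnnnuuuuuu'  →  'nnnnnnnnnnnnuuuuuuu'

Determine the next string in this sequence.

The n-th term is 2n n's then n+1 u's, where the shown terms are n = 2, 3, 4, 5, 6.
For the next term, n = 7, so the run lengths are 14, 8.

nnnnnnnnnnnnnnuuuuuuuu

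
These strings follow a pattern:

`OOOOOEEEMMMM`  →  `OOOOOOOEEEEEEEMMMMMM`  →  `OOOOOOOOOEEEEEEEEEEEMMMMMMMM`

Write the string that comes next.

OOOOOOOOOOOEEEEEEEEEEEEEEEMMMMMMMMMM

Term n consists of 2n+3 O's, followed by 4n-1 E's, followed by 2n+2 M's (n = 1, 2, …).
At n = 4 the blocks have lengths 11, 15, 10.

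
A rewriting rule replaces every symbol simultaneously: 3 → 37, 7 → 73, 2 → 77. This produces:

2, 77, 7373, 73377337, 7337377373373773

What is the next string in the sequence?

φ(7337377373373773) expands symbol-by-symbol to 73 37 37 73 37 73 73 37 73 37 37 73 37 73 73 37; joining the 16 pieces gives the next term.

73373773377373377337377337737337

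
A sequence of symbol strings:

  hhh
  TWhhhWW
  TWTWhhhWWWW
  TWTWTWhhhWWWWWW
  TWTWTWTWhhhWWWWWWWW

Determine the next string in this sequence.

s(k+1) = TW·s(k)·WW, so each term gains TW as a prefix and WW as a suffix.
So the next term is TW·TWTWTWTWhhhWWWWWWWW·WW.

TWTWTWTWTWhhhWWWWWWWWWW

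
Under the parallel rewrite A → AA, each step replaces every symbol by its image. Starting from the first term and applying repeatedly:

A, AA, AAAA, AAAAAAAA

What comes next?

AAAAAAAAAAAAAAAA

Rewriting each symbol of AAAAAAAA: A→AA, A→AA, A→AA, A→AA, A→AA, A→AA, A→AA, A→AA, which concatenates to AA AA AA AA AA AA AA AA.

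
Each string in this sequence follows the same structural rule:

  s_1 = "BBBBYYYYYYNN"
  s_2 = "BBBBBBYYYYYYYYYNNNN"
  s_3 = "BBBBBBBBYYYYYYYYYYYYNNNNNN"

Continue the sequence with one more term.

BBBBBBBBBBYYYYYYYYYYYYYYYNNNNNNNN

The n-th term is 2n B's then 3n Y's then 2n-2 N's, where the shown terms are n = 2, 3, 4.
Setting n = 5 gives 10, 15, 8 characters in each block.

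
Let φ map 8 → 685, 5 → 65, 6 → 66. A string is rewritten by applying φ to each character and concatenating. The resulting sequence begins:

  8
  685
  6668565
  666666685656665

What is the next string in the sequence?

φ(666666685656665) expands symbol-by-symbol to 66 66 66 66 66 66 66 685 65 66 65 66 66 66 65; joining the 15 pieces gives the next term.

6666666666666668565666566666665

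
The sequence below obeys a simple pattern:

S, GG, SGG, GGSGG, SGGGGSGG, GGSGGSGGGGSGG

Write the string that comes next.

From term 3 onward, concatenate the second-to-last term with the last: S·GG = SGG, GG·SGG = GGSGG, …
Continuing: SGGGGSGG · GGSGGSGGGGSGG gives term 7.

SGGGGSGGGGSGGSGGGGSGG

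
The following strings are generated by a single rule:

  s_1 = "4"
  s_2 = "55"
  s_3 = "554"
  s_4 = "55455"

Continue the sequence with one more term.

55455554

From term 3 onward, concatenate the last term with the second-to-last: 55·4 = 554, 554·55 = 55455, …
The next term joins 55455 and 554.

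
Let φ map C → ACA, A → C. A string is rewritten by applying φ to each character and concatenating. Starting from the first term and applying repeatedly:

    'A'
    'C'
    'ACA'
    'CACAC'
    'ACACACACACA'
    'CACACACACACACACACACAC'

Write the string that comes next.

Applying the rule to each of the 21 symbols of CACACACACACACACACACAC gives the pieces ACA C ACA C ACA C ACA C ACA C ACA C ACA C ACA C ACA C ACA C ACA, which concatenate to the answer.

ACACACACACACACACACACACACACACACACACACACACACA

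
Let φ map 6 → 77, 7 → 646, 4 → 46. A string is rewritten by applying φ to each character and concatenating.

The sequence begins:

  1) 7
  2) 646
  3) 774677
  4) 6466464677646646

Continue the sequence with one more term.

Rewriting the 16 symbols of 6466464677646646 one by one yields 77 46 77 77 46 77 46 77 646 646 77 46 77 77 46 77; concatenated:

7746777746774677646646774677774677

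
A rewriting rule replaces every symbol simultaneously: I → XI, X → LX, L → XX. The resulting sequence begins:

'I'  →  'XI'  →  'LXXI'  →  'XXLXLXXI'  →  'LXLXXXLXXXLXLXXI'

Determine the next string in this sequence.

XXLXXXLXLXLXXXLXLXLXXXLXXXLXLXXI

Applying the rule to each of the 16 symbols of LXLXXXLXXXLXLXXI gives the pieces XX LX XX LX LX LX XX LX LX LX XX LX XX LX LX XI, which concatenate to the answer.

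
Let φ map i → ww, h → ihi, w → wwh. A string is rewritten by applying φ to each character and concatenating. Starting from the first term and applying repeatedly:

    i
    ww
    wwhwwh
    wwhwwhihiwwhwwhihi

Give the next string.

wwhwwhihiwwhwwhihiwwihiwwwwhwwhihiwwhwwhihiwwihiww

Applying the rule to each of the 18 symbols of wwhwwhihiwwhwwhihi gives the pieces wwh wwh ihi wwh wwh ihi ww ihi ww wwh wwh ihi wwh wwh ihi ww ihi ww, which concatenate to the answer.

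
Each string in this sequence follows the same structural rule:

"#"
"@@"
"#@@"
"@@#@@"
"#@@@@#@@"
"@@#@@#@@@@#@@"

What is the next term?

#@@@@#@@@@#@@#@@@@#@@

Each term (from the third on) is the two preceding terms concatenated in order: term 3 = #·@@ = #@@.
Continuing: #@@@@#@@ · @@#@@#@@@@#@@ gives term 7.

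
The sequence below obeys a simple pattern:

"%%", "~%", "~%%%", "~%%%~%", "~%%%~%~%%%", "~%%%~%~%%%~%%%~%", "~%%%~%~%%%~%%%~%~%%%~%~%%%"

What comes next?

This is a Fibonacci-style word recurrence s(k) = s(k−1)·s(k−2): e.g. ~%·%% = ~%%%.
The next term joins ~%%%~%~%%%~%%%~%~%%%~%~%%% and ~%%%~%~%%%~%%%~%.

~%%%~%~%%%~%%%~%~%%%~%~%%%~%%%~%~%%%~%%%~%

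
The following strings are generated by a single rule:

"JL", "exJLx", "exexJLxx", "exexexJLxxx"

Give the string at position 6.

exexexexexJLxxxxx

Every step adds ex to the front and x to the end of the previous string.
From exexexJLxxx, 2 further steps: exexexJLxxx → exexexexJLxxxx → (answer).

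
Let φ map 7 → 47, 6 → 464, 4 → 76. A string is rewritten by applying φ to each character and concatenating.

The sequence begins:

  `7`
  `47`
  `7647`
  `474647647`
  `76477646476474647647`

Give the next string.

Rewriting the 20 symbols of 76477646476474647647 one by one yields 47 464 76 47 47 464 76 464 76 47 464 76 47 76 464 76 47 464 76 47; concatenated:

4746476474746476464764746476477646476474647647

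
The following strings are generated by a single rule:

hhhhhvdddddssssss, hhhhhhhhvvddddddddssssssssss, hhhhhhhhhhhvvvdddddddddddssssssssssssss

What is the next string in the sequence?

hhhhhhhhhhhhhhvvvvddddddddddddddssssssssssssssssss

Reading off run lengths: h runs 5, 8, 11; v runs 1, 2, 3; d runs 5, 8, 11; s runs 6, 10, 14 — each is linear in n (n = 1, 2, …).
For the next term, n = 4, so the run lengths are 14, 4, 14, 18.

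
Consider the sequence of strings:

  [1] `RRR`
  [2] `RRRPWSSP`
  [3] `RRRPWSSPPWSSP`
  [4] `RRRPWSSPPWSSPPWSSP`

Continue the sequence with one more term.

Each term is the previous one with PWSSP appended.
Applying this once more to RRRPWSSPPWSSPPWSSP:

RRRPWSSPPWSSPPWSSPPWSSP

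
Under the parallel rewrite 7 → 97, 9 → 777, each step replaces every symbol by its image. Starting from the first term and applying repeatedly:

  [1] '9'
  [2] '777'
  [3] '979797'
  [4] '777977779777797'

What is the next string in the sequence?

979797777979797977779797979777797

Replace each of the 15 characters of 777977779777797 in place — 97 97 97 777 97 97 97 97 777 97 97 97 97 777 97 — and concatenate.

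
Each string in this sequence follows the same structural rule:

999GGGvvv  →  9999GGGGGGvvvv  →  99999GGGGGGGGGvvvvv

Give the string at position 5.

9999999GGGGGGGGGGGGGGGvvvvvvv

Term n consists of n+2 9's, followed by 3n G's, followed by n+2 v's (n = 1, 2, …).
For term 5, n = 5, so the run lengths are 7, 15, 7.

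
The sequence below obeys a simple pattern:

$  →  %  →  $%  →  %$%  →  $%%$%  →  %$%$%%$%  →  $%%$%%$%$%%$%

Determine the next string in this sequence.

This is a Fibonacci-style word recurrence s(k) = s(k−2)·s(k−1): e.g. $·% = $%.
The next term joins %$%$%%$% and $%%$%%$%$%%$%.

%$%$%%$%$%%$%%$%$%%$%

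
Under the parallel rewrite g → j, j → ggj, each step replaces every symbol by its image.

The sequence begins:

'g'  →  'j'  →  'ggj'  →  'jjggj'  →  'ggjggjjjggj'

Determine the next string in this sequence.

Rewriting each symbol of ggjggjjjggj: g→j, g→j, j→ggj, g→j, g→j, j→ggj, j→ggj, j→ggj, g→j, g→j, j→ggj, which concatenates to j j ggj j j ggj ggj ggj j j ggj.

jjggjjjggjggjggjjjggj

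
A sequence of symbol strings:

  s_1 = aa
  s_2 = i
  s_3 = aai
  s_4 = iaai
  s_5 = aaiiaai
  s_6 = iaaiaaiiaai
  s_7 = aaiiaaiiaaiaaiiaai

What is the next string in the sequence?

From term 3 onward, concatenate the second-to-last term with the last: aa·i = aai, i·aai = iaai, …
Continuing: iaaiaaiiaai · aaiiaaiiaaiaaiiaai gives term 8.

iaaiaaiiaaiaaiiaaiiaaiaaiiaai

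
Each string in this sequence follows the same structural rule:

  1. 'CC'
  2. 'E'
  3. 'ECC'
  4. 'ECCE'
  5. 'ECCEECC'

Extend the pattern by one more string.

This is a Fibonacci-style word recurrence s(k) = s(k−1)·s(k−2): e.g. E·CC = ECC.
Continuing: ECCEECC · ECCE gives term 6.

ECCEECCECCE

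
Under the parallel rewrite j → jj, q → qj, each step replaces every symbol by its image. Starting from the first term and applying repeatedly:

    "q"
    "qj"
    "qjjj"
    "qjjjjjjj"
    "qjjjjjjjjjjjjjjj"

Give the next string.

qjjjjjjjjjjjjjjjjjjjjjjjjjjjjjjj

Replace each of the 16 characters of qjjjjjjjjjjjjjjj in place — qj jj jj jj jj jj jj jj jj jj jj jj jj jj jj jj — and concatenate.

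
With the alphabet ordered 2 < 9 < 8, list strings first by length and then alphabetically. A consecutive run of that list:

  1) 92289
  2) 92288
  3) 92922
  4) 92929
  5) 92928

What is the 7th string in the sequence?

Stepping forward 2 times from 92928: 92928 → 92992, then the target.

92999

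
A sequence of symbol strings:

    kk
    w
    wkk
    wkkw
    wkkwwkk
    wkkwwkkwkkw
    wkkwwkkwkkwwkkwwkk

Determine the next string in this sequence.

wkkwwkkwkkwwkkwwkkwkkwwkkwkkw

From term 3 onward, concatenate the last term with the second-to-last: w·kk = wkk, wkk·w = wkkw, …
Continuing: wkkwwkkwkkwwkkwwkk · wkkwwkkwkkw gives term 8.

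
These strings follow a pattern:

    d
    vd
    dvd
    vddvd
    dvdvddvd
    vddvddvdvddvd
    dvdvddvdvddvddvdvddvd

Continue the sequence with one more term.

From term 3 onward, concatenate the second-to-last term with the last: d·vd = dvd, vd·dvd = vddvd, …
The next term joins vddvddvdvddvd and dvdvddvdvddvddvdvddvd.

vddvddvdvddvddvdvddvdvddvddvdvddvd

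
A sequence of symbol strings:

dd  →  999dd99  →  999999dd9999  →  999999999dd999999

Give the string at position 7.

Each term wraps the previous one in 999 on the left and 99 on the right.
From 999999999dd999999, 3 further steps: 999999999dd999999 → 999999999999dd99999999 → 999999999999999dd9999999999 → (answer).

999999999999999999dd999999999999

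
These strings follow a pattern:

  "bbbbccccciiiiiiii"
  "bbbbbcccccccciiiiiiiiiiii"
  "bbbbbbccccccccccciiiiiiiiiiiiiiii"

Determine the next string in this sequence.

bbbbbbbcccccccccccccciiiiiiiiiiiiiiiiiiii

Reading off run lengths: b runs 4, 5, 6; c runs 5, 8, 11; i runs 8, 12, 16 — each is linear in n, where the shown terms are n = 2, 3, 4.
Setting n = 5 gives 7, 14, 20 characters in each block.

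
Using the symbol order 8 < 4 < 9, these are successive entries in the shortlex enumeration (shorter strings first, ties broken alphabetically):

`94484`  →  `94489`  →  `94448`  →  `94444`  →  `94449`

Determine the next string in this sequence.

94498

Find the rightmost character of 94449 below 9, bump it to the next letter, and reset everything to its right to 8.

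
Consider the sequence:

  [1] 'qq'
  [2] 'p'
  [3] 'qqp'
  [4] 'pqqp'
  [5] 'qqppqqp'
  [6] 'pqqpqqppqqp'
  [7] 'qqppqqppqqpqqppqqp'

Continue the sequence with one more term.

pqqpqqppqqpqqppqqppqqpqqppqqp

This is a Fibonacci-style word recurrence s(k) = s(k−2)·s(k−1): e.g. qq·p = qqp.
The next term joins pqqpqqppqqp and qqppqqppqqpqqppqqp.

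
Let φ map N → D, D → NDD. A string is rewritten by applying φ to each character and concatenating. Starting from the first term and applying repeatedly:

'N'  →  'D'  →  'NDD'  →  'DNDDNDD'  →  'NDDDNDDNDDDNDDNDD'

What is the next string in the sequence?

DNDDNDDNDDDNDDNDDDNDDNDDNDDDNDDNDDDNDDNDD

φ(NDDDNDDNDDDNDDNDD) expands symbol-by-symbol to D NDD NDD NDD D NDD NDD D NDD NDD NDD D NDD NDD D NDD NDD; joining the 17 pieces gives the next term.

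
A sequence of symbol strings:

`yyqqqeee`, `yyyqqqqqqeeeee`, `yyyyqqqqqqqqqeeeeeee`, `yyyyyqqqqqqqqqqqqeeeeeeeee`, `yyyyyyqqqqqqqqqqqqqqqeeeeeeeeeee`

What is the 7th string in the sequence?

yyyyyyyyqqqqqqqqqqqqqqqqqqqqqeeeeeeeeeeeeeee

Reading off run lengths: y runs 2, 3, 4, 5, 6; q runs 3, 6, 9, 12, 15; e runs 3, 5, 7, 9, 11 — each is linear in n (n = 1, 2, …).
Setting n = 7 gives 8, 21, 15 characters in each block.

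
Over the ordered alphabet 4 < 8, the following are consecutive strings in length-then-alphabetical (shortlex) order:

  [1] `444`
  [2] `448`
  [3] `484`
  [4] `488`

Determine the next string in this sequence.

844

Treat 488 as a base-2 numeral over the given alphabet and add one, carrying through any trailing 8's.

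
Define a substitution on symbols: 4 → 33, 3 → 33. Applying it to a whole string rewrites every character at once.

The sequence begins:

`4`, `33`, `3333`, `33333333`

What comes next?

Apply φ to 33333333 symbol by symbol: 3→33, 3→33, 3→33, 3→33, 3→33, 3→33, 3→33, 3→33; joined: 33 33 33 33 33 33 33 33.

3333333333333333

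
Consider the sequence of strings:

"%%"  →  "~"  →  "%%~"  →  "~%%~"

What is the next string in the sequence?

This is a Fibonacci-style word recurrence s(k) = s(k−2)·s(k−1): e.g. %%·~ = %%~.
So term 5 is %%~·~%%~.

%%~~%%~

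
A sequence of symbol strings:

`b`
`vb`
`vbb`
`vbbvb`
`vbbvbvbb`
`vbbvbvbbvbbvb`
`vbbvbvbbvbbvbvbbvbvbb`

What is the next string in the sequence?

vbbvbvbbvbbvbvbbvbvbbvbbvbvbbvbbvb

This is a Fibonacci-style word recurrence s(k) = s(k−1)·s(k−2): e.g. vb·b = vbb.
The next term joins vbbvbvbbvbbvbvbbvbvbb and vbbvbvbbvbbvb.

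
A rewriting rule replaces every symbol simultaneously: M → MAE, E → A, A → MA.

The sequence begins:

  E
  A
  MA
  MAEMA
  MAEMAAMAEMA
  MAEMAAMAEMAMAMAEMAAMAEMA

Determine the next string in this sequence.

Rewriting the 24 symbols of MAEMAAMAEMAMAMAEMAAMAEMA one by one yields MAE MA A MAE MA MA MAE MA A MAE MA MAE MA MAE MA A MAE MA MA MAE MA A MAE MA; concatenated:

MAEMAAMAEMAMAMAEMAAMAEMAMAEMAMAEMAAMAEMAMAMAEMAAMAEMA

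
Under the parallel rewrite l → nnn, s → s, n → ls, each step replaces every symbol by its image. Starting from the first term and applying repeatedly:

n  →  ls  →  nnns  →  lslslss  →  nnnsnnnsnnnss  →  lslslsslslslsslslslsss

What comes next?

Rewriting the 22 symbols of lslslsslslslsslslslsss one by one yields nnn s nnn s nnn s s nnn s nnn s nnn s s nnn s nnn s nnn s s s; concatenated:

nnnsnnnsnnnssnnnsnnnsnnnssnnnsnnnsnnnsss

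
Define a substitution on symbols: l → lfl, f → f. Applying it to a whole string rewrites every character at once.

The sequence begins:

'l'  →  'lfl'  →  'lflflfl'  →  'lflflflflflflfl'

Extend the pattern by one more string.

Replace each of the 15 characters of lflflflflflflfl in place — lfl f lfl f lfl f lfl f lfl f lfl f lfl f lfl — and concatenate.

lflflflflflflflflflflflflflflfl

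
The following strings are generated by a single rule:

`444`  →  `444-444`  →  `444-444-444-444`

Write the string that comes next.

Each string is two copies of the previous one joined by '-'.
So the next term is two copies of 444-444-444-444 with '-' between the halves.

444-444-444-444-444-444-444-444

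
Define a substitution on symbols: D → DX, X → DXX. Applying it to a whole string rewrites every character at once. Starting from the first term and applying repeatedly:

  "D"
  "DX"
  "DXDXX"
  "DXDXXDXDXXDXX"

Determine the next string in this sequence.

Rewriting the 13 symbols of DXDXXDXDXXDXX one by one yields DX DXX DX DXX DXX DX DXX DX DXX DXX DX DXX DXX; concatenated:

DXDXXDXDXXDXXDXDXXDXDXXDXXDXDXXDXX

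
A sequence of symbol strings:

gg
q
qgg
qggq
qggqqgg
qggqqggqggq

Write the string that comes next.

qggqqggqggqqggqqgg

From term 3 onward, concatenate the last term with the second-to-last: q·gg = qgg, qgg·q = qggq, …
Continuing: qggqqggqggq · qggqqgg gives term 7.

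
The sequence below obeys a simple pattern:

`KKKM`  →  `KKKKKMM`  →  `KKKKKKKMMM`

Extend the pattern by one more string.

Each string has the form K^{2n+1} M^{n} (n = 1, 2, …).
Setting n = 4 gives 9, 4 characters in each block.

KKKKKKKKKMMMM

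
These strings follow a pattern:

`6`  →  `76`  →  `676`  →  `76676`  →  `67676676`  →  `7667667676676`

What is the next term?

From term 3 onward, concatenate the second-to-last term with the last: 6·76 = 676, 76·676 = 76676, …
Continuing: 67676676 · 7667667676676 gives term 7.

676766767667667676676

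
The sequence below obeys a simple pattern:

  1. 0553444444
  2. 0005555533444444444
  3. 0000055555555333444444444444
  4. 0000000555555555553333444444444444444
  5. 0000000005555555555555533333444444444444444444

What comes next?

Term n consists of 2n-1 0's, followed by 3n-1 5's, followed by n 3's, followed by 3n+3 4's (n = 1, 2, …).
Setting n = 6 gives 11, 17, 6, 21 characters in each block.

0000000000055555555555555555333333444444444444444444444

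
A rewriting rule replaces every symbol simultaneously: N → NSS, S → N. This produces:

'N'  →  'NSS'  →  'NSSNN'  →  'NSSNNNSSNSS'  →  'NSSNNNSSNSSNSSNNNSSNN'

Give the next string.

φ(NSSNNNSSNSSNSSNNNSSNN) expands symbol-by-symbol to NSS N N NSS NSS NSS N N NSS N N NSS N N NSS NSS NSS N N NSS NSS; joining the 21 pieces gives the next term.

NSSNNNSSNSSNSSNNNSSNNNSSNNNSSNSSNSSNNNSSNSS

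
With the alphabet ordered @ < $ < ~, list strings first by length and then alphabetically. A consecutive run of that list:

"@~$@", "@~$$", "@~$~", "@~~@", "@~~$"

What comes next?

The successor of @~~$ increments the rightmost position that isn't already ~ and resets every position after it to @.

@~~~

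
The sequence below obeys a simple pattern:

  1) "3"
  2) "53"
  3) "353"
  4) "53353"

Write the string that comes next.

35353353

This is a Fibonacci-style word recurrence s(k) = s(k−2)·s(k−1): e.g. 3·53 = 353.
So term 5 is 353·53353.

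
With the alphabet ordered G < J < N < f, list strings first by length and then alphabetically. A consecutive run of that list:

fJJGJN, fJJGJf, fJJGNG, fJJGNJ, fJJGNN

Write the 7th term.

Advancing 2 positions from fJJGNN through fJJGNN → fJJGNf reaches term 7.

fJJGfG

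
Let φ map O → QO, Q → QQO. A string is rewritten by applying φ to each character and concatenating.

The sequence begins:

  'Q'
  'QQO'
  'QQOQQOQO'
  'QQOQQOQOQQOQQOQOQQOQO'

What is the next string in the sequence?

Replace each of the 21 characters of QQOQQOQOQQOQQOQOQQOQO in place — QQO QQO QO QQO QQO QO QQO QO QQO QQO QO QQO QQO QO QQO QO QQO QQO QO QQO QO — and concatenate.

QQOQQOQOQQOQQOQOQQOQOQQOQQOQOQQOQQOQOQQOQOQQOQQOQOQQOQO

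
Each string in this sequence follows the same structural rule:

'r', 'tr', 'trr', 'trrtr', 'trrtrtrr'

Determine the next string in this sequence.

From term 3 onward, concatenate the last term with the second-to-last: tr·r = trr, trr·tr = trrtr, …
So term 6 is trrtrtrr·trrtr.

trrtrtrrtrrtr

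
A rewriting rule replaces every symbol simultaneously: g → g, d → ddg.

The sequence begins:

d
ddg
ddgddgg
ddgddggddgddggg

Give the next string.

ddgddggddgddgggddgddggddgddgggg

φ(ddgddggddgddggg) expands symbol-by-symbol to ddg ddg g ddg ddg g g ddg ddg g ddg ddg g g g; joining the 15 pieces gives the next term.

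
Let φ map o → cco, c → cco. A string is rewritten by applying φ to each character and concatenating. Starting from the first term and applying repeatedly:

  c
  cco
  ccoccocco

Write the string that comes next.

ccoccoccoccoccoccoccoccocco

Rewriting each symbol of ccoccocco: c→cco, c→cco, o→cco, c→cco, c→cco, o→cco, c→cco, c→cco, o→cco, which concatenates to cco cco cco cco cco cco cco cco cco.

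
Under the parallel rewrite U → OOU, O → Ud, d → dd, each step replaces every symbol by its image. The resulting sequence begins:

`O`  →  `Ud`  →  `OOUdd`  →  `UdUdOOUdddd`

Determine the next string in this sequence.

Apply φ to UdUdOOUdddd symbol by symbol: U→OOU, d→dd, U→OOU, d→dd, O→Ud, O→Ud, U→OOU, d→dd, d→dd, d→dd, d→dd; joined: OOU dd OOU dd Ud Ud OOU dd dd dd dd.

OOUddOOUddUdUdOOUdddddddd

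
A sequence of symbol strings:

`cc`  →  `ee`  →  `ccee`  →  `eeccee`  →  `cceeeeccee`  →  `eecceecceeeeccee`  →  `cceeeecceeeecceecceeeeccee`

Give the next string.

eecceecceeeecceecceeeecceeeecceecceeeeccee

Each term (from the third on) is the two preceding terms concatenated in order: term 3 = cc·ee = ccee.
The next term joins eecceecceeeeccee and cceeeecceeeecceecceeeeccee.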